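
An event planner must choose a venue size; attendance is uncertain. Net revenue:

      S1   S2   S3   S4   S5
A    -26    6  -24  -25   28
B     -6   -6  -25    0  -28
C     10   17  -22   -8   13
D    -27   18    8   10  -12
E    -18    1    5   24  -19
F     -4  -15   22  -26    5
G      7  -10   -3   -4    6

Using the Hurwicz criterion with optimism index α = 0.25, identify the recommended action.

G

A: 0.25·28 + 0.75·(-26) = -12.5
B: 0.25·0 + 0.75·(-28) = -21
C: 0.25·17 + 0.75·(-22) = -12.25
D: 0.25·18 + 0.75·(-27) = -15.75
E: 0.25·24 + 0.75·(-19) = -8.25
F: 0.25·22 + 0.75·(-26) = -14
G: 0.25·7 + 0.75·(-10) = -5.75
Highest Hurwicz score = -5.75 → G.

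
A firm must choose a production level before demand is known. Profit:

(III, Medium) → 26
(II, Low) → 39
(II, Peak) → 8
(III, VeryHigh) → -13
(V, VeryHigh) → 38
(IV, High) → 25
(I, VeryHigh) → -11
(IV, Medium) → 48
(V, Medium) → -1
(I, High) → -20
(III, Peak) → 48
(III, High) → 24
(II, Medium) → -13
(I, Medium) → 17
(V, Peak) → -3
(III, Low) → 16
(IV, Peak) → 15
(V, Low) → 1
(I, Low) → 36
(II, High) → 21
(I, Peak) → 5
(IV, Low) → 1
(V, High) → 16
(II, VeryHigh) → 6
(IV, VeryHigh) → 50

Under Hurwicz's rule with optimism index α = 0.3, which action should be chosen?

I: 0.3·36 + 0.7·(-20) = -3.2
II: 0.3·39 + 0.7·(-13) = 2.6
III: 0.3·48 + 0.7·(-13) = 5.3
IV: 0.3·50 + 0.7·1 = 15.7
V: 0.3·38 + 0.7·(-3) = 9.3
Highest Hurwicz score = 15.7 → IV.

IV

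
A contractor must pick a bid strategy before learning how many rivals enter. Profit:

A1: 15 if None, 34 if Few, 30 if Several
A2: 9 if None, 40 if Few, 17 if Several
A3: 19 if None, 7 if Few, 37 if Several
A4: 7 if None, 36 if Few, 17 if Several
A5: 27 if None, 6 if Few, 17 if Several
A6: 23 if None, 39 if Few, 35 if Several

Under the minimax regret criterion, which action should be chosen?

Column bests: None=27, Few=40, Several=37.
A1 regrets: 12, 6, 7 → max 12
A2 regrets: 18, 0, 20 → max 20
A3 regrets: 8, 33, 0 → max 33
A4 regrets: 20, 4, 20 → max 20
A5 regrets: 0, 34, 20 → max 34
A6 regrets: 4, 1, 2 → max 4
Smallest max regret = 4 → A6.

A6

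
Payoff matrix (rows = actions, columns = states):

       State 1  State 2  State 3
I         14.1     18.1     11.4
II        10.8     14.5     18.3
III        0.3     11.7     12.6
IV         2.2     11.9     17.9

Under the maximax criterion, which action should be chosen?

II

Row maxima: I=18.1, II=18.3, III=12.6, IV=17.9
Best best-case = 18.3 → II.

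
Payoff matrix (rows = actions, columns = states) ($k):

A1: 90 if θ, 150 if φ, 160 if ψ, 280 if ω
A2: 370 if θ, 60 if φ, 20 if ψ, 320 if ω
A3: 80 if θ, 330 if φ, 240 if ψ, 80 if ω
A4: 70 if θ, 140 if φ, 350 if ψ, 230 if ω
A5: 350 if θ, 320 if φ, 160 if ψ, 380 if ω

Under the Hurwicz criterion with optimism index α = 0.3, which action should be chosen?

A5

A1: 0.3·280 + 0.7·90 = 147
A2: 0.3·370 + 0.7·20 = 125
A3: 0.3·330 + 0.7·80 = 155
A4: 0.3·350 + 0.7·70 = 154
A5: 0.3·380 + 0.7·160 = 226
Highest Hurwicz score = 226 → A5.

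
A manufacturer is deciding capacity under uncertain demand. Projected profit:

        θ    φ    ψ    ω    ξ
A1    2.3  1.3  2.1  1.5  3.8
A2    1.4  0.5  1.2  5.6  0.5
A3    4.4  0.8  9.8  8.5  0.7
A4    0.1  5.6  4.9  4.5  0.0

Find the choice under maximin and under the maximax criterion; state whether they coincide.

maximin → A1; maximax → A3 (disagree)

Row minima: A1=1.3, A2=0.5, A3=0.7, A4=0.0
Best worst-case = 1.3 → A1.
Row maxima: A1=3.8, A2=5.6, A3=9.8, A4=5.6
Best best-case = 9.8 → A3.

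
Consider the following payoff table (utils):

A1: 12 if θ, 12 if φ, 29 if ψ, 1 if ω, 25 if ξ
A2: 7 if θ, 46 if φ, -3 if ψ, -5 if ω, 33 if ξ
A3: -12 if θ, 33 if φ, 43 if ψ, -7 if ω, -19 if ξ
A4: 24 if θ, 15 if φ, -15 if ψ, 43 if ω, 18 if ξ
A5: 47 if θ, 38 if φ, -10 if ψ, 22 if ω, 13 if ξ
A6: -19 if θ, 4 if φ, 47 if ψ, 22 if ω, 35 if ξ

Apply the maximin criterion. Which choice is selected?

Row minima: A1=1, A2=-5, A3=-19, A4=-15, A5=-10, A6=-19
Best worst-case = 1 → A1.

A1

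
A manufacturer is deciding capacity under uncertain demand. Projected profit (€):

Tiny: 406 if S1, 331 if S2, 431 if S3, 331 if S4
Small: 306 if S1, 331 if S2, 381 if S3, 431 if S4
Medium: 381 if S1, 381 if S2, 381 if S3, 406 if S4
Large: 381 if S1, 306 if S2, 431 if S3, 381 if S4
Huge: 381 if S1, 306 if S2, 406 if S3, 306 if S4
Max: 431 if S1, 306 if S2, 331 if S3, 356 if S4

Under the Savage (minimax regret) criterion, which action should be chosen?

Column bests: S1=431, S2=381, S3=431, S4=431.
Tiny regrets: 25, 50, 0, 100 → max 100
Small regrets: 125, 50, 50, 0 → max 125
Medium regrets: 50, 0, 50, 25 → max 50
Large regrets: 50, 75, 0, 50 → max 75
Huge regrets: 50, 75, 25, 125 → max 125
Max regrets: 0, 75, 100, 75 → max 100
Smallest max regret = 50 → Medium.

Medium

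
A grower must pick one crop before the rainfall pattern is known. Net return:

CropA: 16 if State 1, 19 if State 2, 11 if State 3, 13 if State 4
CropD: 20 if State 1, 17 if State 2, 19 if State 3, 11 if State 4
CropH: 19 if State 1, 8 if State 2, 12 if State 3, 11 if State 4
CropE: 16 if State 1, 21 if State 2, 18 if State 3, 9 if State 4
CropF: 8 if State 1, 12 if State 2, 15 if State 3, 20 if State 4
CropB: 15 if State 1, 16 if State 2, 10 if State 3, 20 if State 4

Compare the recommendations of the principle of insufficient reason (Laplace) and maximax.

Row averages: CropA=14.75, CropD=16.75, CropH=12.5, CropE=16, CropF=13.75, CropB=15.25
Highest average = 16.75 → CropD.
Row maxima: CropA=19, CropD=20, CropH=19, CropE=21, CropF=20, CropB=20
Best best-case = 21 → CropE.

laplace → CropD; maximax → CropE (disagree)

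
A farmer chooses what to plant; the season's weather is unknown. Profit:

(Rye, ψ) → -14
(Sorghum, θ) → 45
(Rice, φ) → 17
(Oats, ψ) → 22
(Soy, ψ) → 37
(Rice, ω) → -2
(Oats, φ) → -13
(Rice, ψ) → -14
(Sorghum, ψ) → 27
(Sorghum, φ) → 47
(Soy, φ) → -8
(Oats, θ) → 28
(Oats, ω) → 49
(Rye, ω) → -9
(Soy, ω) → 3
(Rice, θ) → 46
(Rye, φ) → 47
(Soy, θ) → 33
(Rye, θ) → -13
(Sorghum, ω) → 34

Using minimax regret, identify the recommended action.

Column bests: θ=46, φ=47, ψ=37, ω=49.
Rice regrets: 0, 30, 51, 51 → max 51
Sorghum regrets: 1, 0, 10, 15 → max 15
Soy regrets: 13, 55, 0, 46 → max 55
Rye regrets: 59, 0, 51, 58 → max 59
Oats regrets: 18, 60, 15, 0 → max 60
Smallest max regret = 15 → Sorghum.

Sorghum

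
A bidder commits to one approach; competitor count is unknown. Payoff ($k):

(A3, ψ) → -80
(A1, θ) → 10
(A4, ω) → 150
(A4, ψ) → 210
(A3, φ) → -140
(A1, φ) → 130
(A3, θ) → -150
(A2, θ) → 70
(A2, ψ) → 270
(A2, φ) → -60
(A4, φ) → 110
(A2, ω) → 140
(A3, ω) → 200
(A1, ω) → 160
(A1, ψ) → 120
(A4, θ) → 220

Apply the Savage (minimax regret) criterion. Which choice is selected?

Column bests: θ=220, φ=130, ψ=270, ω=200.
A1 regrets: 210, 0, 150, 40 → max 210
A2 regrets: 150, 190, 0, 60 → max 190
A3 regrets: 370, 270, 350, 0 → max 370
A4 regrets: 0, 20, 60, 50 → max 60
Smallest max regret = 60 → A4.

A4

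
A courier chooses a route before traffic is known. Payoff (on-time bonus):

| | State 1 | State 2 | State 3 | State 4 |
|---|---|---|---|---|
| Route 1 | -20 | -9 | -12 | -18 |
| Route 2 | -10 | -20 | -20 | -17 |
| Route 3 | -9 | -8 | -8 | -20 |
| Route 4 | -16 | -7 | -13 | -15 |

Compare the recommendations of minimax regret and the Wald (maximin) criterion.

minimax regret → Route 3; maximin → Route 4 (disagree)

Column bests: State 1=-9, State 2=-7, State 3=-8, State 4=-15.
Route 1 regrets: 11, 2, 4, 3 → max 11
Route 2 regrets: 1, 13, 12, 2 → max 13
Route 3 regrets: 0, 1, 0, 5 → max 5
Route 4 regrets: 7, 0, 5, 0 → max 7
Smallest max regret = 5 → Route 3.
Row minima: Route 1=-20, Route 2=-20, Route 3=-20, Route 4=-16
Best worst-case = -16 → Route 4.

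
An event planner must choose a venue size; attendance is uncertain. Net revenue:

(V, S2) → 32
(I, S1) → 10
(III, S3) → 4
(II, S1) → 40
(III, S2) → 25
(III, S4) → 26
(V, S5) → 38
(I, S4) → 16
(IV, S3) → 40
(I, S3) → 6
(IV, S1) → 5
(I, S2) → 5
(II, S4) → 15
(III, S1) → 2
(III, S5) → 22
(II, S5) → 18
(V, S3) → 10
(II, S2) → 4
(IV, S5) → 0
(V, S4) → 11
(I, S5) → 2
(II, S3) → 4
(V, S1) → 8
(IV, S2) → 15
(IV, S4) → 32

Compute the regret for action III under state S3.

36

Best payoff under S3 is 40.
Regret = 40 − 4 = 36.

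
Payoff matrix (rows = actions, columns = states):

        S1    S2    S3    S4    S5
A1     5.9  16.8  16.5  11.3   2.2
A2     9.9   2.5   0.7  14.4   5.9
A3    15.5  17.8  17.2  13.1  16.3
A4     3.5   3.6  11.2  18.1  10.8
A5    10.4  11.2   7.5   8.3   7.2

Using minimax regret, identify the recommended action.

A3

Column bests: S1=15.5, S2=17.8, S3=17.2, S4=18.1, S5=16.3.
A1 regrets: 9.6, 1.0, 0.7, 6.8, 14.1 → max 14.1
A2 regrets: 5.6, 15.3, 16.5, 3.7, 10.4 → max 16.5
A3 regrets: 0.0, 0.0, 0.0, 5.0, 0.0 → max 5.0
A4 regrets: 12.0, 14.2, 6.0, 0.0, 5.5 → max 14.2
A5 regrets: 5.1, 6.6, 9.7, 9.8, 9.1 → max 9.8
Smallest max regret = 5.0 → A3.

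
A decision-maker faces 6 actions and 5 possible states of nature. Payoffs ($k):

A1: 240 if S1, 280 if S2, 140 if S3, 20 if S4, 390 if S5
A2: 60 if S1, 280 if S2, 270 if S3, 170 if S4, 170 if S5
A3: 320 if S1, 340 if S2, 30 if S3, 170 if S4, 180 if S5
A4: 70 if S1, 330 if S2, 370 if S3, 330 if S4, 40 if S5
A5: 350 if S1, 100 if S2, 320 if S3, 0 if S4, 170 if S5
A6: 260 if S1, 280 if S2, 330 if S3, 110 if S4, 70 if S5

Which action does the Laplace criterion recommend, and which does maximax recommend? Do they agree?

Row averages: A1=214, A2=190, A3=208, A4=228, A5=188, A6=210
Highest average = 228 → A4.
Row maxima: A1=390, A2=280, A3=340, A4=370, A5=350, A6=330
Best best-case = 390 → A1.

laplace → A4; maximax → A1 (disagree)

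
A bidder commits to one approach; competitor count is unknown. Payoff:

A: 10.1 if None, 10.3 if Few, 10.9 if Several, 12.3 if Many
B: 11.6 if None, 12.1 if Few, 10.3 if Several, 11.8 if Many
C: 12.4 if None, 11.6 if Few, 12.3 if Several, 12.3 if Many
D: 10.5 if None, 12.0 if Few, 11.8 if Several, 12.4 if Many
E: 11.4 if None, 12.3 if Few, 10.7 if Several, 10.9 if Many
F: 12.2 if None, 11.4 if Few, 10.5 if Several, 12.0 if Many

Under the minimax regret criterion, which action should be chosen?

C

Column bests: None=12.4, Few=12.3, Several=12.3, Many=12.4.
A regrets: 2.3, 2.0, 1.4, 0.1 → max 2.3
B regrets: 0.8, 0.2, 2.0, 0.6 → max 2.0
C regrets: 0.0, 0.7, 0.0, 0.1 → max 0.7
D regrets: 1.9, 0.3, 0.5, 0.0 → max 1.9
E regrets: 1.0, 0.0, 1.6, 1.5 → max 1.6
F regrets: 0.2, 0.9, 1.8, 0.4 → max 1.8
Smallest max regret = 0.7 → C.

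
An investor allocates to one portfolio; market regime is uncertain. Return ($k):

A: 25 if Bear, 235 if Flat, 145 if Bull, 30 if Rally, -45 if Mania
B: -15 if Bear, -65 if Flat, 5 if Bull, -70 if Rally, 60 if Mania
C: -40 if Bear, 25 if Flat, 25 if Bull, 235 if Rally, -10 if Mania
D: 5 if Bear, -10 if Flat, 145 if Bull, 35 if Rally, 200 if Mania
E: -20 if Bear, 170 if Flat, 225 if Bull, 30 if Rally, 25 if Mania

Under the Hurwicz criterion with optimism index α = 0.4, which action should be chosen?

A: 0.4·235 + 0.6·(-45) = 67
B: 0.4·60 + 0.6·(-70) = -18
C: 0.4·235 + 0.6·(-40) = 70
D: 0.4·200 + 0.6·(-10) = 74
E: 0.4·225 + 0.6·(-20) = 78
Highest Hurwicz score = 78 → E.

E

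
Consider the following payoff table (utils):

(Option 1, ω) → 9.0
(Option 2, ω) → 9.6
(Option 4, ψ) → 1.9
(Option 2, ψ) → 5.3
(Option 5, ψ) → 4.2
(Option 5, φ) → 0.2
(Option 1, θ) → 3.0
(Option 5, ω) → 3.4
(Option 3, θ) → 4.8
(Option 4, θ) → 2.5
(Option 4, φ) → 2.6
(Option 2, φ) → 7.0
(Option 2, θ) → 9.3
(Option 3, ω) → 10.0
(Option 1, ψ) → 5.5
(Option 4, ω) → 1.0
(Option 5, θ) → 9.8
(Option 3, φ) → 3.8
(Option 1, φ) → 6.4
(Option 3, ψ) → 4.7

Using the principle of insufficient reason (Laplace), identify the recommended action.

Option 2

Row averages: Option 1=5.975, Option 2=7.8, Option 3=5.825, Option 4=2, Option 5=4.4
Highest average = 7.8 → Option 2.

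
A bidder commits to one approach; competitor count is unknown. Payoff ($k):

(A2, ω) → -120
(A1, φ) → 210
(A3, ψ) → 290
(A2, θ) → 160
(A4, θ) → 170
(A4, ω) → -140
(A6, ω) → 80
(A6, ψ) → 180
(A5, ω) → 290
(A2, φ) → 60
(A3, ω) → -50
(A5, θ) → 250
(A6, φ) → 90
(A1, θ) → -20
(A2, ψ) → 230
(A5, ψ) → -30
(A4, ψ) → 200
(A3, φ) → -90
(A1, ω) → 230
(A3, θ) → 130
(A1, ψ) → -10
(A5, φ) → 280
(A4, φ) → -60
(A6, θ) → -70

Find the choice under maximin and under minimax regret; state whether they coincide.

maximin → A1; minimax regret → A1 (agree)

Row minima: A1=-20, A2=-120, A3=-90, A4=-140, A5=-30, A6=-70
Best worst-case = -20 → A1.
Column bests: θ=250, φ=280, ψ=290, ω=290.
A1 regrets: 270, 70, 300, 60 → max 300
A2 regrets: 90, 220, 60, 410 → max 410
A3 regrets: 120, 370, 0, 340 → max 370
A4 regrets: 80, 340, 90, 430 → max 430
A5 regrets: 0, 0, 320, 0 → max 320
A6 regrets: 320, 190, 110, 210 → max 320
Smallest max regret = 300 → A1.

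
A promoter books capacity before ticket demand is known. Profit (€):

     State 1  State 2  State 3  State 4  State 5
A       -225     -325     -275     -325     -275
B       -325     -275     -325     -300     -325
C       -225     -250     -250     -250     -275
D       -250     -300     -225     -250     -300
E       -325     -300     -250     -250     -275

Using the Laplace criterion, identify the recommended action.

C

Row averages: A=-285, B=-310, C=-250, D=-265, E=-280
Highest average = -250 → C.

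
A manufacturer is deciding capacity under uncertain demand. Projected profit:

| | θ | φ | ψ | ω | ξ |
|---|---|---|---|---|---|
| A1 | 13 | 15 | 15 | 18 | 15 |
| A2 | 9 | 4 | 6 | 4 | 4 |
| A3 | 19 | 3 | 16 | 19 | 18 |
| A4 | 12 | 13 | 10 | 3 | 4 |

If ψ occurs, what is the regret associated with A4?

Best payoff under ψ is 16.
Regret = 16 − 10 = 6.

6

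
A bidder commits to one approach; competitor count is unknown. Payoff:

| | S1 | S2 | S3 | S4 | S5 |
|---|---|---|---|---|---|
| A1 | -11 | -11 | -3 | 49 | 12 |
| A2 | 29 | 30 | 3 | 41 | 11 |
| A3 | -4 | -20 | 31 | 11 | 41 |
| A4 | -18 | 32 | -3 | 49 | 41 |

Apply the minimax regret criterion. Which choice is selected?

A2

Column bests: S1=29, S2=32, S3=31, S4=49, S5=41.
A1 regrets: 40, 43, 34, 0, 29 → max 43
A2 regrets: 0, 2, 28, 8, 30 → max 30
A3 regrets: 33, 52, 0, 38, 0 → max 52
A4 regrets: 47, 0, 34, 0, 0 → max 47
Smallest max regret = 30 → A2.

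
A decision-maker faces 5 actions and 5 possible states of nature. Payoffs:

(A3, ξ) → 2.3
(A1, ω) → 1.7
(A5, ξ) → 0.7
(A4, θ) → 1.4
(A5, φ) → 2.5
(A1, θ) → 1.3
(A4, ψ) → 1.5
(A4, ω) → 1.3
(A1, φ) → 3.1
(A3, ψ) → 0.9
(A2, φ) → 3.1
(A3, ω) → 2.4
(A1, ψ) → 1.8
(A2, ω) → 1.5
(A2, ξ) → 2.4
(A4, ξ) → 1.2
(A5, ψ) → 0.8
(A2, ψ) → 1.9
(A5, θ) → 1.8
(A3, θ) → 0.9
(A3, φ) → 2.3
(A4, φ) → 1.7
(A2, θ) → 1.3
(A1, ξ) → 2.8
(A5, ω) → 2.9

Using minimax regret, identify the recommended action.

Column bests: θ=1.8, φ=3.1, ψ=1.9, ω=2.9, ξ=2.8.
A1 regrets: 0.5, 0.0, 0.1, 1.2, 0.0 → max 1.2
A2 regrets: 0.5, 0.0, 0.0, 1.4, 0.4 → max 1.4
A3 regrets: 0.9, 0.8, 1.0, 0.5, 0.5 → max 1.0
A4 regrets: 0.4, 1.4, 0.4, 1.6, 1.6 → max 1.6
A5 regrets: 0.0, 0.6, 1.1, 0.0, 2.1 → max 2.1
Smallest max regret = 1.0 → A3.

A3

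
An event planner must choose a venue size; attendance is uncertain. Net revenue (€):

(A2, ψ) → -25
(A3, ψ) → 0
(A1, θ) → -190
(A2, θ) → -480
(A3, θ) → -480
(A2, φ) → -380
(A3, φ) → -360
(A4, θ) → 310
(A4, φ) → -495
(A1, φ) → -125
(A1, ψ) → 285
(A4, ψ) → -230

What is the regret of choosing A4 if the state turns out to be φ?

370

Best payoff under φ is -125.
Regret = -125 − (-495) = 370.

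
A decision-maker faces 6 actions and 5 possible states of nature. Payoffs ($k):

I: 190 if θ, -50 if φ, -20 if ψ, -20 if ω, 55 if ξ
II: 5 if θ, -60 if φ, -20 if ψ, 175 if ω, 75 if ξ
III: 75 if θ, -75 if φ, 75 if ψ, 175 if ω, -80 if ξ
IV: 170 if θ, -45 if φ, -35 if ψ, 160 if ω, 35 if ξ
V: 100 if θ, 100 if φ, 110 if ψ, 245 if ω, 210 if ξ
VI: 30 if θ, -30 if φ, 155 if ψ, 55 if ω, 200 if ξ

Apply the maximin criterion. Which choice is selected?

V

Row minima: I=-50, II=-60, III=-80, IV=-45, V=100, VI=-30
Best worst-case = 100 → V.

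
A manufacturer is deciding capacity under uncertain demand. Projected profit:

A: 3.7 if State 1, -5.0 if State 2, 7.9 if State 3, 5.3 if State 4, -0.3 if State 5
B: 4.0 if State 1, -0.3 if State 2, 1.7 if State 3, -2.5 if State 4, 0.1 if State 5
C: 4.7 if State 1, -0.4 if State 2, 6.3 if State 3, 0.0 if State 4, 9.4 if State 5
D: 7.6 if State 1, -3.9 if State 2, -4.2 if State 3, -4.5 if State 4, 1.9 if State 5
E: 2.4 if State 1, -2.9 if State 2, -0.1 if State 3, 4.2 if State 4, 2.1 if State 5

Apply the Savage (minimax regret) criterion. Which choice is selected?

Column bests: State 1=7.6, State 2=-0.3, State 3=7.9, State 4=5.3, State 5=9.4.
A regrets: 3.9, 4.7, 0.0, 0.0, 9.7 → max 9.7
B regrets: 3.6, 0.0, 6.2, 7.8, 9.3 → max 9.3
C regrets: 2.9, 0.1, 1.6, 5.3, 0.0 → max 5.3
D regrets: 0.0, 3.6, 12.1, 9.8, 7.5 → max 12.1
E regrets: 5.2, 2.6, 8.0, 1.1, 7.3 → max 8.0
Smallest max regret = 5.3 → C.

C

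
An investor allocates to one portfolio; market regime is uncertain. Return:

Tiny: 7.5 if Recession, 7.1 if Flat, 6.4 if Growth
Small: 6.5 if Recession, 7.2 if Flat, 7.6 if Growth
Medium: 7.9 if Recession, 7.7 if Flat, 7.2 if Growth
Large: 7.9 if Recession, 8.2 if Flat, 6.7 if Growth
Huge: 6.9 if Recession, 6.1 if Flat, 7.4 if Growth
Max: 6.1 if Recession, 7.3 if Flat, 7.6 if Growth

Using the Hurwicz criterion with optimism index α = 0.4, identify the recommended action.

Medium

Tiny: 0.4·7.5 + 0.6·6.4 = 6.84
Small: 0.4·7.6 + 0.6·6.5 = 6.94
Medium: 0.4·7.9 + 0.6·7.2 = 7.48
Large: 0.4·8.2 + 0.6·6.7 = 7.3
Huge: 0.4·7.4 + 0.6·6.1 = 6.62
Max: 0.4·7.6 + 0.6·6.1 = 6.7
Highest Hurwicz score = 7.48 → Medium.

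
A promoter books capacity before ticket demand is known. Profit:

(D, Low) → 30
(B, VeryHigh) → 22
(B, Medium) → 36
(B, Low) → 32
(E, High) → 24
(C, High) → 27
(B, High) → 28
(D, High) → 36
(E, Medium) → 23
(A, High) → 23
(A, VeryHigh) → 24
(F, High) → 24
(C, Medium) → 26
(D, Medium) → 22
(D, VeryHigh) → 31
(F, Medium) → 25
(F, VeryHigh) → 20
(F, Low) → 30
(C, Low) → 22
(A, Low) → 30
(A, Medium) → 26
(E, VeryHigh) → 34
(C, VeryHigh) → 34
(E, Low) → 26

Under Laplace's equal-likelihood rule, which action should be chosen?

Row averages: A=25.75, B=29.5, C=27.25, D=29.75, E=26.75, F=24.75
Highest average = 29.75 → D.

D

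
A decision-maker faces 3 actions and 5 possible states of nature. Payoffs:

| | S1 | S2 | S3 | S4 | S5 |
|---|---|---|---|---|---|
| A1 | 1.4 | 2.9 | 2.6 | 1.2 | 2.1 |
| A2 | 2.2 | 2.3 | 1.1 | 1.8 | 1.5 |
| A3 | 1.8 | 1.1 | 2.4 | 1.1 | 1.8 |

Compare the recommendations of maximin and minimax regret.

Row minima: A1=1.2, A2=1.1, A3=1.1
Best worst-case = 1.2 → A1.
Column bests: S1=2.2, S2=2.9, S3=2.6, S4=1.8, S5=2.1.
A1 regrets: 0.8, 0.0, 0.0, 0.6, 0.0 → max 0.8
A2 regrets: 0.0, 0.6, 1.5, 0.0, 0.6 → max 1.5
A3 regrets: 0.4, 1.8, 0.2, 0.7, 0.3 → max 1.8
Smallest max regret = 0.8 → A1.

maximin → A1; minimax regret → A1 (agree)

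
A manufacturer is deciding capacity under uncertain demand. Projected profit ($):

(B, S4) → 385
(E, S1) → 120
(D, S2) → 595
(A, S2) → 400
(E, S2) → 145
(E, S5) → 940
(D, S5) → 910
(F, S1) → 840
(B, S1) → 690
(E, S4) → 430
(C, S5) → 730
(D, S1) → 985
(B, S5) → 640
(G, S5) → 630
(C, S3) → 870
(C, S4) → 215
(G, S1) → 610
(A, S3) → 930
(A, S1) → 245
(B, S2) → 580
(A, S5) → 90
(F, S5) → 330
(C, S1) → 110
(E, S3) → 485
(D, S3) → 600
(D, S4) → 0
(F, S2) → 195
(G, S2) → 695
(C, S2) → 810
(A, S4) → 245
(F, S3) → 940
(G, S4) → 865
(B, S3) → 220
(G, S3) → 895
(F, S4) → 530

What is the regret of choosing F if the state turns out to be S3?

0

Best payoff under S3 is 940.
Regret = 940 − 940 = 0.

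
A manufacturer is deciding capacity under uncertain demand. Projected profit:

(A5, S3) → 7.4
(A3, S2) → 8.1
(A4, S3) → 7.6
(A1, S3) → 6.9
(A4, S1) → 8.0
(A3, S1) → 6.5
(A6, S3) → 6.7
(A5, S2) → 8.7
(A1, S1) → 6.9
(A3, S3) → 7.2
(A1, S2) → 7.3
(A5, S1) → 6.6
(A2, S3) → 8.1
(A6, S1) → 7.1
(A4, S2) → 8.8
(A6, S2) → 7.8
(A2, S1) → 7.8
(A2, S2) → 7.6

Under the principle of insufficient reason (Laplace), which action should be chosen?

Row averages: A1=211/30, A2=47/6, A3=109/15, A4=122/15, A5=227/30, A6=7.2
Highest average = 122/15 → A4.

A4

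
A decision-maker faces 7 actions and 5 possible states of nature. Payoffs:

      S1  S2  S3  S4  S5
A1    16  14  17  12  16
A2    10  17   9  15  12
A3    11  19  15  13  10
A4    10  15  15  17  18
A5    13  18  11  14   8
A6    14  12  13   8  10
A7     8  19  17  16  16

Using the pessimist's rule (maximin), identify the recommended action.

A1

Row minima: A1=12, A2=9, A3=10, A4=10, A5=8, A6=8, A7=8
Best worst-case = 12 → A1.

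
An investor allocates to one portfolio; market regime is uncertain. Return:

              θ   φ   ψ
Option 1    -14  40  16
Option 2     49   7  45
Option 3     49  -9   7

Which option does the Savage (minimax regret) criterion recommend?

Option 2

Column bests: θ=49, φ=40, ψ=45.
Option 1 regrets: 63, 0, 29 → max 63
Option 2 regrets: 0, 33, 0 → max 33
Option 3 regrets: 0, 49, 38 → max 49
Smallest max regret = 33 → Option 2.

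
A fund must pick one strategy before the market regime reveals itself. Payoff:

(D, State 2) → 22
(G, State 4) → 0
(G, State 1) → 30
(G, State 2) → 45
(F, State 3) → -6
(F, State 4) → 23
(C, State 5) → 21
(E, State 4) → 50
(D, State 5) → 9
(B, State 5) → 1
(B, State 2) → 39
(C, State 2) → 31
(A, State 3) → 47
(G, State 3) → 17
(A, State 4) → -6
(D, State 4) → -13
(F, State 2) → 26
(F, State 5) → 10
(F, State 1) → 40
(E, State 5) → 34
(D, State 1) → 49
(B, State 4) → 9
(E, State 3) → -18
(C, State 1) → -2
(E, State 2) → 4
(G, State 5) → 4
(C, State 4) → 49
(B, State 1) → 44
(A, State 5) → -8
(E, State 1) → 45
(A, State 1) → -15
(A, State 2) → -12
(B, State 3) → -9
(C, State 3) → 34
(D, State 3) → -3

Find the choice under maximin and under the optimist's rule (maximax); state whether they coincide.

maximin → G; maximax → E (disagree)

Row minima: A=-15, B=-9, C=-2, D=-13, E=-18, F=-6, G=0
Best worst-case = 0 → G.
Row maxima: A=47, B=44, C=49, D=49, E=50, F=40, G=45
Best best-case = 50 → E.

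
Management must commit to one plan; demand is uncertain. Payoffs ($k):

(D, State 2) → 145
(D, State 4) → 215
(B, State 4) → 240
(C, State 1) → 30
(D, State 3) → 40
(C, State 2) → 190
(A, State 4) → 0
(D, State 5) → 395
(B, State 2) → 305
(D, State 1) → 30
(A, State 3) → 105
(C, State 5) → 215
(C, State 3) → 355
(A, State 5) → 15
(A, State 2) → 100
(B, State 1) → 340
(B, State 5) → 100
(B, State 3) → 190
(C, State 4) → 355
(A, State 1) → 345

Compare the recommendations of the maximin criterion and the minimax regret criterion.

maximin → B; minimax regret → B (agree)

Row minima: A=0, B=100, C=30, D=30
Best worst-case = 100 → B.
Column bests: State 1=345, State 2=305, State 3=355, State 4=355, State 5=395.
A regrets: 0, 205, 250, 355, 380 → max 380
B regrets: 5, 0, 165, 115, 295 → max 295
C regrets: 315, 115, 0, 0, 180 → max 315
D regrets: 315, 160, 315, 140, 0 → max 315
Smallest max regret = 295 → B.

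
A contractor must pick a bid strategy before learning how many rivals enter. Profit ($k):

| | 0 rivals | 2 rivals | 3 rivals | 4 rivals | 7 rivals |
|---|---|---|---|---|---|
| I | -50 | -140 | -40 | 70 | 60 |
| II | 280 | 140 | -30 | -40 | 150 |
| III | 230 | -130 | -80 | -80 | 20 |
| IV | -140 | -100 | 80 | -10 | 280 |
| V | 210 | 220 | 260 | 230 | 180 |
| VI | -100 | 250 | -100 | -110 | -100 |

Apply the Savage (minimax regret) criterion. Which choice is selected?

Column bests: 0 rivals=280, 2 rivals=250, 3 rivals=260, 4 rivals=230, 7 rivals=280.
I regrets: 330, 390, 300, 160, 220 → max 390
II regrets: 0, 110, 290, 270, 130 → max 290
III regrets: 50, 380, 340, 310, 260 → max 380
IV regrets: 420, 350, 180, 240, 0 → max 420
V regrets: 70, 30, 0, 0, 100 → max 100
VI regrets: 380, 0, 360, 340, 380 → max 380
Smallest max regret = 100 → V.

V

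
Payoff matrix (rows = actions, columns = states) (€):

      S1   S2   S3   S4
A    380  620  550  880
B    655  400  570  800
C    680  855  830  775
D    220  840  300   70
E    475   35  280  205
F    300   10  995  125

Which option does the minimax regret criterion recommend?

Column bests: S1=680, S2=855, S3=995, S4=880.
A regrets: 300, 235, 445, 0 → max 445
B regrets: 25, 455, 425, 80 → max 455
C regrets: 0, 0, 165, 105 → max 165
D regrets: 460, 15, 695, 810 → max 810
E regrets: 205, 820, 715, 675 → max 820
F regrets: 380, 845, 0, 755 → max 845
Smallest max regret = 165 → C.

C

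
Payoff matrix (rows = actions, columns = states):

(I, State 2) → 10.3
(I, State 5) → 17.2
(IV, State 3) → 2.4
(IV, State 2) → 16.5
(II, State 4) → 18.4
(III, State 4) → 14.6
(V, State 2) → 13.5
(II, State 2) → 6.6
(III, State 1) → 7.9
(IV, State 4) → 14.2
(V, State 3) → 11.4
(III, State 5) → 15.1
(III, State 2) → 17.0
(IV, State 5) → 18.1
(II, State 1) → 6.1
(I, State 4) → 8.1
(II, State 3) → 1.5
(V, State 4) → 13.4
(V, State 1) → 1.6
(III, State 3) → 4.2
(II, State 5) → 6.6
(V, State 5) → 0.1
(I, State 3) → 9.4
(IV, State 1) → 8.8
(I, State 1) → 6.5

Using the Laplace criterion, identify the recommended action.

IV

Row averages: I=10.3, II=7.84, III=11.76, IV=12, V=8
Highest average = 12 → IV.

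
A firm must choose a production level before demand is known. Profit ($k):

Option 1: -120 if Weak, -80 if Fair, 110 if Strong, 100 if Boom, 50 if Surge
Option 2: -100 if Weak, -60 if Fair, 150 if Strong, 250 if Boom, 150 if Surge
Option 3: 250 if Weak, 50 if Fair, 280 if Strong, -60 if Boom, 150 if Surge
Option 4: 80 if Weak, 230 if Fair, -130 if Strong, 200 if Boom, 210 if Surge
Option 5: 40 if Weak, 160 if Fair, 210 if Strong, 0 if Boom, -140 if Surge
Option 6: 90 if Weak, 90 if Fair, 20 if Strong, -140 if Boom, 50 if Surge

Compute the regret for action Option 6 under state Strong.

Best payoff under Strong is 280.
Regret = 280 − 20 = 260.

260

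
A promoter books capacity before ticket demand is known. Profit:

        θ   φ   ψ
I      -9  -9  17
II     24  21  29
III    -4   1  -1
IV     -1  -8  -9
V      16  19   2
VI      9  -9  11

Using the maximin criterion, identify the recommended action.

Row minima: I=-9, II=21, III=-4, IV=-9, V=2, VI=-9
Best worst-case = 21 → II.

II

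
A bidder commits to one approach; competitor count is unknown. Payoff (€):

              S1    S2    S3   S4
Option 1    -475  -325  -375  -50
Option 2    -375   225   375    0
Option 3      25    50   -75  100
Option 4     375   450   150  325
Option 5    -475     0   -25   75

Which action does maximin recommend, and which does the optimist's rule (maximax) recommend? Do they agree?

Row minima: Option 1=-475, Option 2=-375, Option 3=-75, Option 4=150, Option 5=-475
Best worst-case = 150 → Option 4.
Row maxima: Option 1=-50, Option 2=375, Option 3=100, Option 4=450, Option 5=75
Best best-case = 450 → Option 4.

maximin → Option 4; maximax → Option 4 (agree)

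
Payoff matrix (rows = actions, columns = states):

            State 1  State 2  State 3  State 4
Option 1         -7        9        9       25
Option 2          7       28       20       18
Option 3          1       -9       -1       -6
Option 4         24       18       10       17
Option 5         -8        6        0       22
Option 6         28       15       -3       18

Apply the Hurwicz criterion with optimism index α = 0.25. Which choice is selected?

Option 4

Option 1: 0.25·25 + 0.75·(-7) = 1
Option 2: 0.25·28 + 0.75·7 = 12.25
Option 3: 0.25·1 + 0.75·(-9) = -6.5
Option 4: 0.25·24 + 0.75·10 = 13.5
Option 5: 0.25·22 + 0.75·(-8) = -0.5
Option 6: 0.25·28 + 0.75·(-3) = 4.75
Highest Hurwicz score = 13.5 → Option 4.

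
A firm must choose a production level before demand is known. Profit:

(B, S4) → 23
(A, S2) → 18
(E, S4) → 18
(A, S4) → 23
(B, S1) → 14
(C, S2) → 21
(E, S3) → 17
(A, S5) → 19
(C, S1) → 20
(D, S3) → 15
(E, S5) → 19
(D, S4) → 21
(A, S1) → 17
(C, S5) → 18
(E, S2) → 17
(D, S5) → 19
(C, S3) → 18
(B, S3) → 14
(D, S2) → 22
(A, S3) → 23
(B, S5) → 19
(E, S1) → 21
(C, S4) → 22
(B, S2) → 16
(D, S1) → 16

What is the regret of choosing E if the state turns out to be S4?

5

Best payoff under S4 is 23.
Regret = 23 − 18 = 5.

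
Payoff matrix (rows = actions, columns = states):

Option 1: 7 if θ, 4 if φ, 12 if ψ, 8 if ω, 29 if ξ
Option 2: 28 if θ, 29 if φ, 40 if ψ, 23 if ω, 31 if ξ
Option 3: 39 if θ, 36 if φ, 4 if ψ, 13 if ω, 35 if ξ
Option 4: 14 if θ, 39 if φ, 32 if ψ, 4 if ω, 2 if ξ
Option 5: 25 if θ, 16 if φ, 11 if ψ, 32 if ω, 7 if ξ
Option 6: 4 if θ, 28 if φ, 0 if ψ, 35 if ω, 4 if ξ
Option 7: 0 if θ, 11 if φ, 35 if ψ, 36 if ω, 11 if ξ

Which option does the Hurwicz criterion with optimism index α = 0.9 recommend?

Option 1: 0.9·29 + 0.1·4 = 26.5
Option 2: 0.9·40 + 0.1·23 = 38.3
Option 3: 0.9·39 + 0.1·4 = 35.5
Option 4: 0.9·39 + 0.1·2 = 35.3
Option 5: 0.9·32 + 0.1·7 = 29.5
Option 6: 0.9·35 + 0.1·0 = 31.5
Option 7: 0.9·36 + 0.1·0 = 32.4
Highest Hurwicz score = 38.3 → Option 2.

Option 2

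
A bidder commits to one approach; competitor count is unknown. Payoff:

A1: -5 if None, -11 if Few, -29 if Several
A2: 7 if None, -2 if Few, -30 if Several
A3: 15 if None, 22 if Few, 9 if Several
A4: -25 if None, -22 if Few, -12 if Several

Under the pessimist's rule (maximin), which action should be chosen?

Row minima: A1=-29, A2=-30, A3=9, A4=-25
Best worst-case = 9 → A3.

A3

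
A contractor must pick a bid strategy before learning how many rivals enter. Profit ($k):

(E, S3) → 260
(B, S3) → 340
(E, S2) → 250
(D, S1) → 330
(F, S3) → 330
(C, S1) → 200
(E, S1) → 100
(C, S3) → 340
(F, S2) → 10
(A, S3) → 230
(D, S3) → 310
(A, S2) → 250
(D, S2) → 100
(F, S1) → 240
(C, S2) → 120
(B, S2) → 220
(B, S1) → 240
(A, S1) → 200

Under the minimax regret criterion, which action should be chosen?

Column bests: S1=330, S2=250, S3=340.
A regrets: 130, 0, 110 → max 130
B regrets: 90, 30, 0 → max 90
C regrets: 130, 130, 0 → max 130
D regrets: 0, 150, 30 → max 150
E regrets: 230, 0, 80 → max 230
F regrets: 90, 240, 10 → max 240
Smallest max regret = 90 → B.

B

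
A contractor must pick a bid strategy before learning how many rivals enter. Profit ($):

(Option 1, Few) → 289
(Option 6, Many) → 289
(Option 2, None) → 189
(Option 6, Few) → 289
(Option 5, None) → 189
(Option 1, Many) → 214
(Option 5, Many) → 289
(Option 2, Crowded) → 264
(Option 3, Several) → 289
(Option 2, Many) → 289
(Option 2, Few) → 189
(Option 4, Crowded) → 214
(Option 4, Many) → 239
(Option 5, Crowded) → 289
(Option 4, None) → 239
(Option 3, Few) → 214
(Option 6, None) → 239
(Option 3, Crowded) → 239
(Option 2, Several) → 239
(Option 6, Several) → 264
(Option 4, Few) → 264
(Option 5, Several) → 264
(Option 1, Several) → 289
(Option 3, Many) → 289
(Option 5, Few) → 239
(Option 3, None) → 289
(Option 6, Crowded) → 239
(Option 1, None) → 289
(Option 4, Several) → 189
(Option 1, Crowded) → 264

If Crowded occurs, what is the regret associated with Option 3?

50

Best payoff under Crowded is 289.
Regret = 289 − 239 = 50.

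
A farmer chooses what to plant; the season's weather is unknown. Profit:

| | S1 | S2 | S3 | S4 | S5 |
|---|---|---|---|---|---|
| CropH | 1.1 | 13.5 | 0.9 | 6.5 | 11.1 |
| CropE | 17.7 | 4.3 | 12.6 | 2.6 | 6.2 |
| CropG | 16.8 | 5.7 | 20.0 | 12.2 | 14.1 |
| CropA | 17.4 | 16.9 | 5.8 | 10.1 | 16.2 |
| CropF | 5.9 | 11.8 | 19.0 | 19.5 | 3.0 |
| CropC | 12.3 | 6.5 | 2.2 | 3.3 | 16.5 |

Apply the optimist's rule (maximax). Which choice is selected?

Row maxima: CropH=13.5, CropE=17.7, CropG=20.0, CropA=17.4, CropF=19.5, CropC=16.5
Best best-case = 20.0 → CropG.

CropG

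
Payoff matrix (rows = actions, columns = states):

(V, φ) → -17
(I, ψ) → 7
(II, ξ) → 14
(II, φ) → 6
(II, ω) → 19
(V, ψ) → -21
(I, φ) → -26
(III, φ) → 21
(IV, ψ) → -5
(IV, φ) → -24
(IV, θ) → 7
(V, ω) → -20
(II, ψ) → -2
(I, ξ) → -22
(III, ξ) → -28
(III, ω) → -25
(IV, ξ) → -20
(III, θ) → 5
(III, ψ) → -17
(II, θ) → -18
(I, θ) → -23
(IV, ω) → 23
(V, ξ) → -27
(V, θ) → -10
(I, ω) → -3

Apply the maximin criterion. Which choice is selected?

Row minima: I=-26, II=-18, III=-28, IV=-24, V=-27
Best worst-case = -18 → II.

II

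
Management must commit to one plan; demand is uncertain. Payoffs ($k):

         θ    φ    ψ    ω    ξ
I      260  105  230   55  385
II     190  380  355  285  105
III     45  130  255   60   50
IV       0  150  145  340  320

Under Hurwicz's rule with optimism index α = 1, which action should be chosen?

I: 1·385 + 0·55 = 385
II: 1·380 + 0·105 = 380
III: 1·255 + 0·45 = 255
IV: 1·340 + 0·0 = 340
Highest Hurwicz score = 385 → I.

I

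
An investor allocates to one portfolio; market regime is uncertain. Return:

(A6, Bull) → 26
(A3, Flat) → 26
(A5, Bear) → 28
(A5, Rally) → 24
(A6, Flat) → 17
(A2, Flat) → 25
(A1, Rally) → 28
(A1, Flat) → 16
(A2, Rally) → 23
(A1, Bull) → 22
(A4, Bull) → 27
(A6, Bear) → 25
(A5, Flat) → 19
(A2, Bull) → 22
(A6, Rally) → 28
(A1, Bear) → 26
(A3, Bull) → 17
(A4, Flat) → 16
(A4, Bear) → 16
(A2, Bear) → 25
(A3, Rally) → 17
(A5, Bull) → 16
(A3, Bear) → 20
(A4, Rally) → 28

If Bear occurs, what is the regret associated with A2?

Best payoff under Bear is 28.
Regret = 28 − 25 = 3.

3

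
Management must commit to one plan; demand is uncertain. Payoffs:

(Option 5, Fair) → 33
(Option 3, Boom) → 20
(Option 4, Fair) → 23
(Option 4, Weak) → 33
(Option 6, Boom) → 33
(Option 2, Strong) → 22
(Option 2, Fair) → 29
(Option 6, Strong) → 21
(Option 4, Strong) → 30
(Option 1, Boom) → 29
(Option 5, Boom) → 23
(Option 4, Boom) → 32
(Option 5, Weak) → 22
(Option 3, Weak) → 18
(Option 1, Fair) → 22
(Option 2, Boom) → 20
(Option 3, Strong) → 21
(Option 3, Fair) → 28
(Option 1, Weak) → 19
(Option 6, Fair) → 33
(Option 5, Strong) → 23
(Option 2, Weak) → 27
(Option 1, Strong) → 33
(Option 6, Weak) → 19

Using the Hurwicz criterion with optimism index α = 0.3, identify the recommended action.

Option 4

Option 1: 0.3·33 + 0.7·19 = 23.2
Option 2: 0.3·29 + 0.7·20 = 22.7
Option 3: 0.3·28 + 0.7·18 = 21
Option 4: 0.3·33 + 0.7·23 = 26
Option 5: 0.3·33 + 0.7·22 = 25.3
Option 6: 0.3·33 + 0.7·19 = 23.2
Highest Hurwicz score = 26 → Option 4.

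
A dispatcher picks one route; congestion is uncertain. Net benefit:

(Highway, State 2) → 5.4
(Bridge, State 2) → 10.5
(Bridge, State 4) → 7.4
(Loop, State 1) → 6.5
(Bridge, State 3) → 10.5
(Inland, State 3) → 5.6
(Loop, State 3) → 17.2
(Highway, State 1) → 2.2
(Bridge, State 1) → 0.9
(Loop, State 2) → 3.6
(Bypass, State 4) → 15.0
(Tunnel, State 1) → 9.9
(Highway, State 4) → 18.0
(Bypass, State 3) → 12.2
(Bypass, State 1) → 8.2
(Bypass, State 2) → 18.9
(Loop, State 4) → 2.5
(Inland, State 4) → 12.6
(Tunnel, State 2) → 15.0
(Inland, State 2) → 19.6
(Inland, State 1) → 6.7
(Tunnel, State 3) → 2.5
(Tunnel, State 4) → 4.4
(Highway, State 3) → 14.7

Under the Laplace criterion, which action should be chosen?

Row averages: Bypass=13.575, Highway=10.075, Loop=7.45, Inland=11.125, Tunnel=7.95, Bridge=7.325
Highest average = 13.575 → Bypass.

Bypass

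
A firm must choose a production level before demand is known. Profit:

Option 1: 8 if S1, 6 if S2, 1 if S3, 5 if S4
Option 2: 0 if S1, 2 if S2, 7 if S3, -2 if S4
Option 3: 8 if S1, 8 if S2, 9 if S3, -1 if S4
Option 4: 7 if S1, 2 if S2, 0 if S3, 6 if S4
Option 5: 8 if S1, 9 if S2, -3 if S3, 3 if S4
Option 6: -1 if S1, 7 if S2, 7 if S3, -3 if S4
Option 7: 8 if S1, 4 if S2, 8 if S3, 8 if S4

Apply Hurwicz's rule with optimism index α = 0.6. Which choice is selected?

Option 1: 0.6·8 + 0.4·1 = 5.2
Option 2: 0.6·7 + 0.4·(-2) = 3.4
Option 3: 0.6·9 + 0.4·(-1) = 5
Option 4: 0.6·7 + 0.4·0 = 4.2
Option 5: 0.6·9 + 0.4·(-3) = 4.2
Option 6: 0.6·7 + 0.4·(-3) = 3
Option 7: 0.6·8 + 0.4·4 = 6.4
Highest Hurwicz score = 6.4 → Option 7.

Option 7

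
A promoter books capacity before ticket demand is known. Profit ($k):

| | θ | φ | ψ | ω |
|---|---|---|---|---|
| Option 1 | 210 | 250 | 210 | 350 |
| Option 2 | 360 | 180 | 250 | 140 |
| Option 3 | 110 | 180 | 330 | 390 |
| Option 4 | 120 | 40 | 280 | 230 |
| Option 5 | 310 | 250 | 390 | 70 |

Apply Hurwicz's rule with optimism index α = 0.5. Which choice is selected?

Option 1

Option 1: 0.5·350 + 0.5·210 = 280
Option 2: 0.5·360 + 0.5·140 = 250
Option 3: 0.5·390 + 0.5·110 = 250
Option 4: 0.5·280 + 0.5·40 = 160
Option 5: 0.5·390 + 0.5·70 = 230
Highest Hurwicz score = 280 → Option 1.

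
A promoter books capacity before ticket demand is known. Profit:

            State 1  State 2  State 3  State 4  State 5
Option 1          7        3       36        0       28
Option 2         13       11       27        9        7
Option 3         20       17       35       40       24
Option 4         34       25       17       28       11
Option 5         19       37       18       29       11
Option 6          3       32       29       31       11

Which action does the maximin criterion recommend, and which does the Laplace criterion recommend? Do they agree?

Row minima: Option 1=0, Option 2=7, Option 3=17, Option 4=11, Option 5=11, Option 6=3
Best worst-case = 17 → Option 3.
Row averages: Option 1=14.8, Option 2=13.4, Option 3=27.2, Option 4=23, Option 5=22.8, Option 6=21.2
Highest average = 27.2 → Option 3.

maximin → Option 3; laplace → Option 3 (agree)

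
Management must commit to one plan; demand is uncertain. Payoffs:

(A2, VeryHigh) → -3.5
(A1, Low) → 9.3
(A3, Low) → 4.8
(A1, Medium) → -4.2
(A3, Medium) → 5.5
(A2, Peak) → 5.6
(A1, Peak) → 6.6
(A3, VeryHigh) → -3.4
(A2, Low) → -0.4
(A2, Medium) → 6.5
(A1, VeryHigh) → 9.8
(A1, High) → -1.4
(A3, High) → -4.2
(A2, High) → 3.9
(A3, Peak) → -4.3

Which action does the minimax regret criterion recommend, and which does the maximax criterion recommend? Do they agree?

minimax regret → A1; maximax → A1 (agree)

Column bests: Low=9.3, Medium=6.5, High=3.9, VeryHigh=9.8, Peak=6.6.
A1 regrets: 0.0, 10.7, 5.3, 0.0, 0.0 → max 10.7
A2 regrets: 9.7, 0.0, 0.0, 13.3, 1.0 → max 13.3
A3 regrets: 4.5, 1.0, 8.1, 13.2, 10.9 → max 13.2
Smallest max regret = 10.7 → A1.
Row maxima: A1=9.8, A2=6.5, A3=5.5
Best best-case = 9.8 → A1.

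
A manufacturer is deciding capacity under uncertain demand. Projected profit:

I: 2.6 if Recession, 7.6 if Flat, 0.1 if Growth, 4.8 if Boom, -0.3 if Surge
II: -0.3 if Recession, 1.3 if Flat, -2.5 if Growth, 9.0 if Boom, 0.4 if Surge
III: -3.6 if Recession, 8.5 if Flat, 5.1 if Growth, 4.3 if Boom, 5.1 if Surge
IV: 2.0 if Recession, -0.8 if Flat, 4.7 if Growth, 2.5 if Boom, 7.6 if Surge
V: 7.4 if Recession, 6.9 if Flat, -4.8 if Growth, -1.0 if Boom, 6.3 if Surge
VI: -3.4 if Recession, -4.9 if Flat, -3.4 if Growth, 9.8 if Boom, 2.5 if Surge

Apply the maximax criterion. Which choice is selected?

VI

Row maxima: I=7.6, II=9.0, III=8.5, IV=7.6, V=7.4, VI=9.8
Best best-case = 9.8 → VI.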